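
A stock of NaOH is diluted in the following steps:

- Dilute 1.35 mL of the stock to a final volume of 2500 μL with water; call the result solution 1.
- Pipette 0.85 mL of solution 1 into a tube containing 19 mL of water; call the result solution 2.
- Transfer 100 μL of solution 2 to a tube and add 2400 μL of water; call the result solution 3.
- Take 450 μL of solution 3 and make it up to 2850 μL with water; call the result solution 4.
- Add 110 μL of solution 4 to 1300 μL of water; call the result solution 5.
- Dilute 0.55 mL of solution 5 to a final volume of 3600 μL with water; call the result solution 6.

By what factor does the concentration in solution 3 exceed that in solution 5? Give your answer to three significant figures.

Step 1: 1.35 mL brought to 2500 μL → factor 2.5/1.35 = 1.8519
Step 2: 0.85 mL + 19 mL = 19.85 mL total → factor 19.85/0.85 = 23.353
Step 3: 100 μL + 2400 μL = 2500 μL total → factor 2500/100 = 25
Step 4: 450 μL brought to 2850 μL → factor 2850/450 = 6.3333
Step 5: 110 μL + 1300 μL = 1410 μL total → factor 1410/110 = 12.818
Dilution factor to solution 3 = 1081.2; to solution 5 = 87770
[solution 3]/[solution 5] = (factor to solution 5)/(factor to solution 3) = 87770/1081.2 = 81.2

81.2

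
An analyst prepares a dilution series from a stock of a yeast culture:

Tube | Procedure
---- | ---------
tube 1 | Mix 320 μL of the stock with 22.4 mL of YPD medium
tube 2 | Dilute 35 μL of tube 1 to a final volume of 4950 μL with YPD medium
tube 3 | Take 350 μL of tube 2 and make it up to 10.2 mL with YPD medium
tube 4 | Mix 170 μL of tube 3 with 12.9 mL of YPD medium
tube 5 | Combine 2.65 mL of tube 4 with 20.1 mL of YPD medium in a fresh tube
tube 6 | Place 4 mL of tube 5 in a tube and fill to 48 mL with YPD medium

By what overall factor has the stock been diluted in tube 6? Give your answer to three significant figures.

Step 1: 320 μL + 22.4 mL = 22720 μL total → factor 22720/320 = 71
Step 2: 35 μL brought to 4950 μL → factor 4950/35 = 141.43
Step 3: 350 μL brought to 10.2 mL → factor 10200/350 = 29.143
Step 4: 170 μL + 12.9 mL = 13070 μL total → factor 13070/170 = 76.882
Step 5: 2.65 mL + 20.1 mL = 22.75 mL total → factor 22.75/2.65 = 8.5849
Step 6: 4 mL brought to 48 mL → factor 48/4 = 12
Overall dilution factor = 71 × 141.43 × 29.143 × 76.882 × 8.5849 × 12 = 2.3178 × 10^9

2.32 × 10^9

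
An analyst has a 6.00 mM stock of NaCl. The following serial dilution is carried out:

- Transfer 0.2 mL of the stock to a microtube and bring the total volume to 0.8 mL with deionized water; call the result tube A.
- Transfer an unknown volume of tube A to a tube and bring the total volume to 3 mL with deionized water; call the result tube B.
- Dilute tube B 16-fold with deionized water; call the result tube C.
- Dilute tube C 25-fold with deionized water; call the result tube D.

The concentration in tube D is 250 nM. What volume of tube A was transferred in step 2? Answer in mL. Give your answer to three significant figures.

Step 1: 0.2 mL brought to 0.8 mL → factor 0.8/0.2 = 4
Step 2: v brought to 3 mL → factor = 3 mL/v
Step 3: 16-fold → factor 16
Step 4: 25-fold → factor 25
Product of known-step factors = 1600
Overall factor = 6.00 mM / (250 nM) = 24000
Step-2 factor = 24000 / 1600 = 15
v = 3 mL / 15 = 0.200 mL

0.200 mL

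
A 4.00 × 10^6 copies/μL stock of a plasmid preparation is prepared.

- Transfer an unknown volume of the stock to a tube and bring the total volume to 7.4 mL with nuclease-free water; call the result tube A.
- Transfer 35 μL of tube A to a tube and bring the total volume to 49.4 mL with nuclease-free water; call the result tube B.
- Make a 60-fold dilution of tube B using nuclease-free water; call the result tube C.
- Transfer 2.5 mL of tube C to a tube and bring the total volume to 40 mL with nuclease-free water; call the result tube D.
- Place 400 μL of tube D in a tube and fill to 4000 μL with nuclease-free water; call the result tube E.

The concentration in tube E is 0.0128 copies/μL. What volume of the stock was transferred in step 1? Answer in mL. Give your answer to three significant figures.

0.321 mL

Step 1: v brought to 7.4 mL → factor = 7.4 mL/v
Step 2: 35 μL brought to 49.4 mL → factor 49400/35 = 1411.4
Step 3: 60-fold → factor 60
Step 4: 2.5 mL brought to 40 mL → factor 40/2.5 = 16
Step 5: 400 μL brought to 4000 μL → factor 4000/400 = 10
Product of known-step factors = 1.355 × 10^7
Overall factor = 4.00 × 10^6 copies/μL / (0.0128 copies/μL) = 3.125 × 10^8
Step-1 factor = 3.125 × 10^8 / 1.355 × 10^7 = 23.063
v = 7.4 mL / 23.063 = 0.321 mL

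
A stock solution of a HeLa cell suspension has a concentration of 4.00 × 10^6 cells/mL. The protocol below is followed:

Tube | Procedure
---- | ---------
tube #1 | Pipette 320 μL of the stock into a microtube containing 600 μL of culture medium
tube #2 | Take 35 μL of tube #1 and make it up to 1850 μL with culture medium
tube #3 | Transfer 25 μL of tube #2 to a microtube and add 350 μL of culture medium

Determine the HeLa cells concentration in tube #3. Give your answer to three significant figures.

1.75 × 10^3 cells/mL

Step 1: 320 μL + 600 μL = 920 μL total → factor 920/320 = 2.875
Step 2: 35 μL brought to 1850 μL → factor 1850/35 = 52.857
Step 3: 25 μL + 350 μL = 375 μL total → factor 375/25 = 15
Overall dilution factor = 2.875 × 52.857 × 15 = 2279.5
Final = 4.00 × 10^6 cells/mL / 2279.5 = 1.75 × 10^3 cells/mL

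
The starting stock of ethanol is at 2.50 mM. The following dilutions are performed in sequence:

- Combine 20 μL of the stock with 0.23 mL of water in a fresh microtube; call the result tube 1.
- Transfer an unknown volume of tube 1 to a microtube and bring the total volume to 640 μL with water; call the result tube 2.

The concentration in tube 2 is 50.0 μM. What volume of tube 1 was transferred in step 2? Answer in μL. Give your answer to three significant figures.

Step 1: 20 μL + 0.23 mL = 250 μL total → factor 250/20 = 12.5
Step 2: v brought to 640 μL → factor = 640 μL/v
Product of known-step factors = 12.5
Overall factor = 2.50 mM / (50.0 μM) = 50
Step-2 factor = 50 / 12.5 = 4
v = 640 μL / 4 = 160 μL

160 μL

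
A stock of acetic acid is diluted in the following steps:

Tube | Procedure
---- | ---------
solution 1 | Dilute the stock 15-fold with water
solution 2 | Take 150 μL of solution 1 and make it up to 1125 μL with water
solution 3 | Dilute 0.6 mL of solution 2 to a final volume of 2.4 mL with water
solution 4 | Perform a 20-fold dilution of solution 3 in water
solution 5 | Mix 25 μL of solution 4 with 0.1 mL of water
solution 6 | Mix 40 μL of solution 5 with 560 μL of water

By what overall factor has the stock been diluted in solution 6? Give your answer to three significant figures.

6.75 × 10^5

Step 1: 15-fold → factor 15
Step 2: 150 μL brought to 1125 μL → factor 1125/150 = 7.5
Step 3: 0.6 mL brought to 2.4 mL → factor 2.4/0.6 = 4
Step 4: 20-fold → factor 20
Step 5: 25 μL + 0.1 mL = 125 μL total → factor 125/25 = 5
Step 6: 40 μL + 560 μL = 600 μL total → factor 600/40 = 15
Overall dilution factor = 15 × 7.5 × 4 × 20 × 5 × 15 = 6.75 × 10^5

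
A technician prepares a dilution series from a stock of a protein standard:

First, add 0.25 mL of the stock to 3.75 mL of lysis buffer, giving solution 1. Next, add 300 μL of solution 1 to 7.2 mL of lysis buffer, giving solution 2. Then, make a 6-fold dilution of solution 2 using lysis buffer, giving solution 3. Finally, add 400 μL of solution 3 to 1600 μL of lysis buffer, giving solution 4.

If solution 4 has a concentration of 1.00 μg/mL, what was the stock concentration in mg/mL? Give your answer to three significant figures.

12.0 mg/mL

Step 1: 0.25 mL + 3.75 mL = 4 mL total → factor 4/0.25 = 16
Step 2: 300 μL + 7.2 mL = 7500 μL total → factor 7500/300 = 25
Step 3: 6-fold → factor 6
Step 4: 400 μL + 1600 μL = 2000 μL total → factor 2000/400 = 5
Overall dilution factor = 16 × 25 × 6 × 5 = 12000
Stock = 1.00 μg/mL × 12000 = 1.200 × 10^4 μg/mL = 12.0 mg/mL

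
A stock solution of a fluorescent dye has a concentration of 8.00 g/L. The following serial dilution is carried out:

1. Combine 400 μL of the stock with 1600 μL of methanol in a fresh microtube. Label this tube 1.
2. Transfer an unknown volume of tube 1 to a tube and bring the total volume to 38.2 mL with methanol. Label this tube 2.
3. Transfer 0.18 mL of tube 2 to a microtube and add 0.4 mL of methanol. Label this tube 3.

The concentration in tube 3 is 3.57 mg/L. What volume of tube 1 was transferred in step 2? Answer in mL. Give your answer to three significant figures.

0.275 mL

Step 1: 400 μL + 1600 μL = 2000 μL total → factor 2000/400 = 5
Step 2: v brought to 38.2 mL → factor = 38.2 mL/v
Step 3: 0.18 mL + 0.4 mL = 0.58 mL total → factor 0.58/0.18 = 3.2222
Product of known-step factors = 16.111
Overall factor = 8.00 g/L / (3.57 mg/L) = 2240.9
Step-2 factor = 2240.9 / 16.111 = 139.09
v = 38.2 mL / 139.09 = 0.275 mL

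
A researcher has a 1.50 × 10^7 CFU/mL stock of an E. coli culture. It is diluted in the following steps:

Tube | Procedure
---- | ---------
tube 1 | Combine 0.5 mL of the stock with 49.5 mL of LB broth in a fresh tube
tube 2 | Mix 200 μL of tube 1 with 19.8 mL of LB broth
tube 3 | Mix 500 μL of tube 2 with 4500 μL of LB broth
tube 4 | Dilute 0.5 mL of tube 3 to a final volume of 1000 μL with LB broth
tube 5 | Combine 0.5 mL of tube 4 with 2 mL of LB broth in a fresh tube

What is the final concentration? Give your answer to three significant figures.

15.0 CFU/mL

Step 1: 0.5 mL + 49.5 mL = 50 mL total → factor 50/0.5 = 100
Step 2: 200 μL + 19.8 mL = 20000 μL total → factor 20000/200 = 100
Step 3: 500 μL + 4500 μL = 5000 μL total → factor 5000/500 = 10
Step 4: 0.5 mL brought to 1000 μL → factor 1/0.5 = 2
Step 5: 0.5 mL + 2 mL = 2.5 mL total → factor 2.5/0.5 = 5
Overall dilution factor = 100 × 100 × 10 × 2 × 5 = 1 × 10^6
Final = 1.50 × 10^7 CFU/mL / 1 × 10^6 = 15.0 CFU/mL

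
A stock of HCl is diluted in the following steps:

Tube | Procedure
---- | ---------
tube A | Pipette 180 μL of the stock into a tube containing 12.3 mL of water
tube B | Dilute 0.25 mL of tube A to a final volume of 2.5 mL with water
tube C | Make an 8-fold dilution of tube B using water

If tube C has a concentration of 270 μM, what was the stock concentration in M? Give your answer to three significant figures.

1.50 M

Step 1: 180 μL + 12.3 mL = 12480 μL total → factor 12480/180 = 69.333
Step 2: 0.25 mL brought to 2.5 mL → factor 2.5/0.25 = 10
Step 3: 8-fold → factor 8
Overall dilution factor = 69.333 × 10 × 8 = 5546.7
Stock = 270 μM × 5546.7 = 1.498 × 10^6 μM = 1.50 M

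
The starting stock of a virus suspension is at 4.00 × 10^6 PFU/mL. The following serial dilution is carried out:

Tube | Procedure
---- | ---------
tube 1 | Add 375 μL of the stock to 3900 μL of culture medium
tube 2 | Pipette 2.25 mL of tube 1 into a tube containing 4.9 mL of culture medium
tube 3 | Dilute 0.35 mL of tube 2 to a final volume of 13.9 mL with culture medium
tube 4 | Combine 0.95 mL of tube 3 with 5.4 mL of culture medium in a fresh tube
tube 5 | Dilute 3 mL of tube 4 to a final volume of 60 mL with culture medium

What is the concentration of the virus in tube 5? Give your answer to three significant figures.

Step 1: 375 μL + 3900 μL = 4275 μL total → factor 4275/375 = 11.4
Step 2: 2.25 mL + 4.9 mL = 7.15 mL total → factor 7.15/2.25 = 3.1778
Step 3: 0.35 mL brought to 13.9 mL → factor 13.9/0.35 = 39.714
Step 4: 0.95 mL + 5.4 mL = 6.35 mL total → factor 6.35/0.95 = 6.6842
Step 5: 3 mL brought to 60 mL → factor 60/3 = 20
Overall dilution factor = 11.4 × 3.1778 × 39.714 × 6.6842 × 20 = 1.9233 × 10^5
Final = 4.00 × 10^6 PFU/mL / 1.9233 × 10^5 = 20.8 PFU/mL

20.8 PFU/mL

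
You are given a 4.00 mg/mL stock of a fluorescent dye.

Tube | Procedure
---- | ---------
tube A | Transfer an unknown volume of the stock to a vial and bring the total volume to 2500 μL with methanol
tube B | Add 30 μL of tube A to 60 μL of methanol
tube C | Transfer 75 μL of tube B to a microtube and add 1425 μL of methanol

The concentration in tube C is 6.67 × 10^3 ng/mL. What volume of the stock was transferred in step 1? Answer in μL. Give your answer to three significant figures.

250 μL

Step 1: v brought to 2500 μL → factor = 2500 μL/v
Step 2: 30 μL + 60 μL = 90 μL total → factor 90/30 = 3
Step 3: 75 μL + 1425 μL = 1500 μL total → factor 1500/75 = 20
Product of known-step factors = 60
Overall factor = 4.00 mg/mL / (6.67 × 10^3 ng/mL) = 599.7
Step-1 factor = 599.7 / 60 = 9.995
v = 2500 μL / 9.995 = 250 μL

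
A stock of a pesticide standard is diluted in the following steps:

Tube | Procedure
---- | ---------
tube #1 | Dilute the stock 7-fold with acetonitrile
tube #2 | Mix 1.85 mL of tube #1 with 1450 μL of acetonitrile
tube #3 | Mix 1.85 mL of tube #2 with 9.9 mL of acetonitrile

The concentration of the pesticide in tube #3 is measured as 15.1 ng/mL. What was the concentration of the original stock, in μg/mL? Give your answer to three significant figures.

Step 1: 7-fold → factor 7
Step 2: 1.85 mL + 1450 μL = 3.3 mL total → factor 3.3/1.85 = 1.7838
Step 3: 1.85 mL + 9.9 mL = 11.75 mL total → factor 11.75/1.85 = 6.3514
Overall dilution factor = 7 × 1.7838 × 6.3514 = 79.306
Stock = 15.1 ng/mL × 79.306 = 1198 ng/mL = 1.20 μg/mL

1.20 μg/mL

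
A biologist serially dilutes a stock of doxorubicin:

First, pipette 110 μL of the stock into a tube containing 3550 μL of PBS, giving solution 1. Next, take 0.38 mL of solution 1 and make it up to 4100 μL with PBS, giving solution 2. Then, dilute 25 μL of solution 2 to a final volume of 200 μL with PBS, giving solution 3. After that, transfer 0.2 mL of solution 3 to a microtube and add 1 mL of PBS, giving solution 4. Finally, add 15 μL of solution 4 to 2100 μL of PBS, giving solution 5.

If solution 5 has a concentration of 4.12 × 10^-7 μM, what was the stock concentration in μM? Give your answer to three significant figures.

Step 1: 110 μL + 3550 μL = 3660 μL total → factor 3660/110 = 33.273
Step 2: 0.38 mL brought to 4100 μL → factor 4.1/0.38 = 10.789
Step 3: 25 μL brought to 200 μL → factor 200/25 = 8
Step 4: 0.2 mL + 1 mL = 1.2 mL total → factor 1.2/0.2 = 6
Step 5: 15 μL + 2100 μL = 2115 μL total → factor 2115/15 = 141
Overall dilution factor = 33.273 × 10.789 × 8 × 6 × 141 = 2.4297 × 10^6
Stock = 4.12 × 10^-7 μM × 2.4297 × 10^6 = 1.00 μM

1.00 μM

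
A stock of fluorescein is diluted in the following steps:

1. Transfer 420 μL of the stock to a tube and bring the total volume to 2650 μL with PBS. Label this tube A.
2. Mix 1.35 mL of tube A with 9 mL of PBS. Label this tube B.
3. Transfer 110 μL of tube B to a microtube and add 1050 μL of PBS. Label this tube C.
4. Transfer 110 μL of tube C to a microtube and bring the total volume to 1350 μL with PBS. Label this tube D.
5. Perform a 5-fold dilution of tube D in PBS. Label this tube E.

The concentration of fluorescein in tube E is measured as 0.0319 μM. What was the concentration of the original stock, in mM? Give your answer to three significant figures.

Step 1: 420 μL brought to 2650 μL → factor 2650/420 = 6.3095
Step 2: 1.35 mL + 9 mL = 10.35 mL total → factor 10.35/1.35 = 7.6667
Step 3: 110 μL + 1050 μL = 1160 μL total → factor 1160/110 = 10.545
Step 4: 110 μL brought to 1350 μL → factor 1350/110 = 12.273
Step 5: 5-fold → factor 5
Overall dilution factor = 6.3095 × 7.6667 × 10.545 × 12.273 × 5 = 31303
Stock = 0.0319 μM × 31303 = 998.6 μM = 0.999 mM

0.999 mM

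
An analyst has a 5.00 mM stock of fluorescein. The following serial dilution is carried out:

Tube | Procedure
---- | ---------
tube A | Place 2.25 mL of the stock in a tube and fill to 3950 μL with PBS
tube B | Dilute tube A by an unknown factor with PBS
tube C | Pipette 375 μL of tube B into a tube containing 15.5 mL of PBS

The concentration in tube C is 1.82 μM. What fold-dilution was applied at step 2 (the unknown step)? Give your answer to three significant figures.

37.0-fold

Step 1: 2.25 mL brought to 3950 μL → factor 3.95/2.25 = 1.7556
Step 2: unknown factor x
Step 3: 375 μL + 15.5 mL = 15875 μL total → factor 15875/375 = 42.333
Product of known-step factors = 74.319
Overall factor = 5.00 mM / (1.82 μM) = 2747.3
x = 2747.3 / 74.319 = 37.0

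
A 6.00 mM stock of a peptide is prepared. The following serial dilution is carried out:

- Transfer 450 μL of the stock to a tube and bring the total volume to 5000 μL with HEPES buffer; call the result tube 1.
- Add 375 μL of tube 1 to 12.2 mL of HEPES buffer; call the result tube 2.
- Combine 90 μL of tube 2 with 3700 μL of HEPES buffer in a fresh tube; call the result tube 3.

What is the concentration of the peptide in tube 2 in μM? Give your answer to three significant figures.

Step 1: 450 μL brought to 5000 μL → factor 5000/450 = 11.111
Step 2: 375 μL + 12.2 mL = 12575 μL total → factor 12575/375 = 33.533
Dilution factor through tube 2 = 11.111 × 33.533 = 372.59
[tube 2] = 6.00 mM / 372.59 = 0.01610 mM = 16.1 μM

16.1 μM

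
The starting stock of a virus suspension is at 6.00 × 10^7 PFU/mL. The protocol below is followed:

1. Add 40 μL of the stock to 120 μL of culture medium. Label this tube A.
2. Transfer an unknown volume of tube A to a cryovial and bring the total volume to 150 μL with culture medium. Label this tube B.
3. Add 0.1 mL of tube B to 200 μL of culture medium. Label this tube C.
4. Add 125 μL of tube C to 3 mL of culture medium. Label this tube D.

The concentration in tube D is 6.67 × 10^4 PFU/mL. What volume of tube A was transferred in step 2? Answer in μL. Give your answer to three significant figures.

Step 1: 40 μL + 120 μL = 160 μL total → factor 160/40 = 4
Step 2: v brought to 150 μL → factor = 150 μL/v
Step 3: 0.1 mL + 200 μL = 0.3 mL total → factor 0.3/0.1 = 3
Step 4: 125 μL + 3 mL = 3125 μL total → factor 3125/125 = 25
Product of known-step factors = 300
Overall factor = 6.00 × 10^7 PFU/mL / (6.67 × 10^4 PFU/mL) = 899.55
Step-2 factor = 899.55 / 300 = 2.9985
v = 150 μL / 2.9985 = 50.0 μL

50.0 μL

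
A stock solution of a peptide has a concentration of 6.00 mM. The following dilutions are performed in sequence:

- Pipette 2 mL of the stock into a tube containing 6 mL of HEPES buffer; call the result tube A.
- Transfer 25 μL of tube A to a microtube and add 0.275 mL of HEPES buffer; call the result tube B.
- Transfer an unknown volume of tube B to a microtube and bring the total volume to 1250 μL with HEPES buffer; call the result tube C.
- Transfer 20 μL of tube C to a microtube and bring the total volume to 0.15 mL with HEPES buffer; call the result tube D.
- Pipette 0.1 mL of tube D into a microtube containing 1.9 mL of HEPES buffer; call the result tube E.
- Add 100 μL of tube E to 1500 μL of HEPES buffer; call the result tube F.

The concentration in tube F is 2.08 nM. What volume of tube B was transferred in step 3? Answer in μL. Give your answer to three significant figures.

Step 1: 2 mL + 6 mL = 8 mL total → factor 8/2 = 4
Step 2: 25 μL + 0.275 mL = 300 μL total → factor 300/25 = 12
Step 3: v brought to 1250 μL → factor = 1250 μL/v
Step 4: 20 μL brought to 0.15 mL → factor 150/20 = 7.5
Step 5: 0.1 mL + 1.9 mL = 2 mL total → factor 2/0.1 = 20
Step 6: 100 μL + 1500 μL = 1600 μL total → factor 1600/100 = 16
Product of known-step factors = 1.152 × 10^5
Overall factor = 6.00 mM / (2.08 nM) = 2.8846 × 10^6
Step-3 factor = 2.8846 × 10^6 / 1.152 × 10^5 = 25.04
v = 1250 μL / 25.04 = 49.9 μL

49.9 μL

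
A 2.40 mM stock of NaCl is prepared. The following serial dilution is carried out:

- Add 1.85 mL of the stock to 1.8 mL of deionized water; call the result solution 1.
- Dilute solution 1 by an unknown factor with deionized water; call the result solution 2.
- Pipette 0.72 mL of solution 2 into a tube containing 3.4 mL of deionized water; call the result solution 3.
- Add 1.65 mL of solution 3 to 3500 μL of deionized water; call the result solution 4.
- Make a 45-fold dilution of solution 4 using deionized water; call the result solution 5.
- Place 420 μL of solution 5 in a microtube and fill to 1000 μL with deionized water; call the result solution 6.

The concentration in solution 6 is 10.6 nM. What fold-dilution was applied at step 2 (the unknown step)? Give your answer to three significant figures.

Step 1: 1.85 mL + 1.8 mL = 3.65 mL total → factor 3.65/1.85 = 1.973
Step 2: unknown factor x
Step 3: 0.72 mL + 3.4 mL = 4.12 mL total → factor 4.12/0.72 = 5.7222
Step 4: 1.65 mL + 3500 μL = 5.15 mL total → factor 5.15/1.65 = 3.1212
Step 5: 45-fold → factor 45
Step 6: 420 μL brought to 1000 μL → factor 1000/420 = 2.381
Product of known-step factors = 3775.5
Overall factor = 2.40 mM / (10.6 nM) = 2.2642 × 10^5
x = 2.2642 × 10^5 / 3775.5 = 60.0

60.0-fold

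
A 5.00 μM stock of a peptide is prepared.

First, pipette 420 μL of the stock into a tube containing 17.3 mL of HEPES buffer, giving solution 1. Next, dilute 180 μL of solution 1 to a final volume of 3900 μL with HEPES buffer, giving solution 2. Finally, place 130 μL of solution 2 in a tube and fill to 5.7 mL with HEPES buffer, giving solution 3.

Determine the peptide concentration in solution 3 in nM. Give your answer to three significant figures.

0.125 nM

Step 1: 420 μL + 17.3 mL = 17720 μL total → factor 17720/420 = 42.19
Step 2: 180 μL brought to 3900 μL → factor 3900/180 = 21.667
Step 3: 130 μL brought to 5.7 mL → factor 5700/130 = 43.846
Overall dilution factor = 42.19 × 21.667 × 43.846 = 40081
Final = 5.00 μM / 40081 = 0.0001247 μM = 0.125 nM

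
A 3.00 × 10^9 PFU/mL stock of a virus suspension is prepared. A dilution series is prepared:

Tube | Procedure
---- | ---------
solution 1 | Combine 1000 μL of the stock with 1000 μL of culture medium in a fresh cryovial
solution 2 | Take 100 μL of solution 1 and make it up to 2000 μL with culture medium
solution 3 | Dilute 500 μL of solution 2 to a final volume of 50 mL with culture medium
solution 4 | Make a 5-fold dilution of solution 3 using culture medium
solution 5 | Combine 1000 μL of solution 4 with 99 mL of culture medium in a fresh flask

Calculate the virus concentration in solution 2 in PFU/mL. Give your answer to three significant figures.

Step 1: 1000 μL + 1000 μL = 2000 μL total → factor 2000/1000 = 2
Step 2: 100 μL brought to 2000 μL → factor 2000/100 = 20
Dilution factor through solution 2 = 2 × 20 = 40
[solution 2] = 3.00 × 10^9 PFU/mL / 40 = 7.50 × 10^7 PFU/mL

7.50 × 10^7 PFU/mL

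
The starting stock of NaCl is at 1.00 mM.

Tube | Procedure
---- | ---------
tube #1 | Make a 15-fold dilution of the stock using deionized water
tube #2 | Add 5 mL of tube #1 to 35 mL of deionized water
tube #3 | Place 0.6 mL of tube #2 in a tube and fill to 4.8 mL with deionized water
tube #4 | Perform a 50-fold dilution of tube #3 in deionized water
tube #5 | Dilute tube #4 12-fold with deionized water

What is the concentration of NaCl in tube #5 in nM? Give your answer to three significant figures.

1.74 nM

Step 1: 15-fold → factor 15
Step 2: 5 mL + 35 mL = 40 mL total → factor 40/5 = 8
Step 3: 0.6 mL brought to 4.8 mL → factor 4.8/0.6 = 8
Step 4: 50-fold → factor 50
Step 5: 12-fold → factor 12
Overall dilution factor = 15 × 8 × 8 × 50 × 12 = 5.76 × 10^5
Final = 1.00 mM / 5.76 × 10^5 = 1.736 × 10^-6 mM = 1.74 nM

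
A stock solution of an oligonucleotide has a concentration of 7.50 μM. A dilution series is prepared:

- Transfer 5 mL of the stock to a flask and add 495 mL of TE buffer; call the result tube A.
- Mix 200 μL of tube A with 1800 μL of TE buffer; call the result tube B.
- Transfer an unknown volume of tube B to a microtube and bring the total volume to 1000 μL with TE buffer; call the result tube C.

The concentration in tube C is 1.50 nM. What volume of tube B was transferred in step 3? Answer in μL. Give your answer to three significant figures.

Step 1: 5 mL + 495 mL = 500 mL total → factor 500/5 = 100
Step 2: 200 μL + 1800 μL = 2000 μL total → factor 2000/200 = 10
Step 3: v brought to 1000 μL → factor = 1000 μL/v
Product of known-step factors = 1000
Overall factor = 7.50 μM / (1.50 nM) = 5000
Step-3 factor = 5000 / 1000 = 5
v = 1000 μL / 5 = 200 μL

200 μL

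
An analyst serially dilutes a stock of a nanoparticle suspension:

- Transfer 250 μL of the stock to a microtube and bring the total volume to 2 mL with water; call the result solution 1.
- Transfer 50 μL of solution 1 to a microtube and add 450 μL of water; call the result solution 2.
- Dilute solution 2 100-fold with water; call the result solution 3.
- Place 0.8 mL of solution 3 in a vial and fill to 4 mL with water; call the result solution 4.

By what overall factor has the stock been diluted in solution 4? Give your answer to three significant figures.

4.00 × 10^4

Step 1: 250 μL brought to 2 mL → factor 2000/250 = 8
Step 2: 50 μL + 450 μL = 500 μL total → factor 500/50 = 10
Step 3: 100-fold → factor 100
Step 4: 0.8 mL brought to 4 mL → factor 4/0.8 = 5
Overall dilution factor = 8 × 10 × 100 × 5 = 40000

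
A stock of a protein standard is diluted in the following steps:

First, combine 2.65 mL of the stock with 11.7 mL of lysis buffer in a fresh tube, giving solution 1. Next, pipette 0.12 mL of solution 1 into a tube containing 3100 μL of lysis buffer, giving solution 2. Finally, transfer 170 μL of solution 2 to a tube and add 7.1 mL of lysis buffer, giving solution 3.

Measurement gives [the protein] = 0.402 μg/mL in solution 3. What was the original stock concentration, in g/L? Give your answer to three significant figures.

Step 1: 2.65 mL + 11.7 mL = 14.35 mL total → factor 14.35/2.65 = 5.4151
Step 2: 0.12 mL + 3100 μL = 3.22 mL total → factor 3.22/0.12 = 26.833
Step 3: 170 μL + 7.1 mL = 7270 μL total → factor 7270/170 = 42.765
Overall dilution factor = 5.4151 × 26.833 × 42.765 = 6213.9
Stock = 0.402 μg/mL × 6213.9 = 2498 μg/mL = 2.50 g/L

2.50 g/L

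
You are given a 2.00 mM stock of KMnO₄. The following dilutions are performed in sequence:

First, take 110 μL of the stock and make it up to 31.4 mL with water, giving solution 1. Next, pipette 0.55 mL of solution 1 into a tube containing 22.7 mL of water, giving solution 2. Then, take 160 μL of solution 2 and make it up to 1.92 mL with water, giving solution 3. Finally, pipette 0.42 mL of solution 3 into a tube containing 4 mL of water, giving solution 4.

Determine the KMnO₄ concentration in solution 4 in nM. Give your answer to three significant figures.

Step 1: 110 μL brought to 31.4 mL → factor 31400/110 = 285.45
Step 2: 0.55 mL + 22.7 mL = 23.25 mL total → factor 23.25/0.55 = 42.273
Step 3: 160 μL brought to 1.92 mL → factor 1920/160 = 12
Step 4: 0.42 mL + 4 mL = 4.42 mL total → factor 4.42/0.42 = 10.524
Overall dilution factor = 285.45 × 42.273 × 12 × 10.524 = 1.5239 × 10^6
Final = 2.00 mM / 1.5239 × 10^6 = 1.312 × 10^-6 mM = 1.31 nM

1.31 nM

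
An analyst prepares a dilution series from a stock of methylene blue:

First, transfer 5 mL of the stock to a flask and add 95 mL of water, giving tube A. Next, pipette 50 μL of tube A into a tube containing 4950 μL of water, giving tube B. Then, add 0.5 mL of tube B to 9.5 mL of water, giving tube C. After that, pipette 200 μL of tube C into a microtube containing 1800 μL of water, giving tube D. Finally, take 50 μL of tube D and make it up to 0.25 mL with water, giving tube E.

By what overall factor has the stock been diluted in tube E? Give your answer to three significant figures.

2.00 × 10^6

Step 1: 5 mL + 95 mL = 100 mL total → factor 100/5 = 20
Step 2: 50 μL + 4950 μL = 5000 μL total → factor 5000/50 = 100
Step 3: 0.5 mL + 9.5 mL = 10 mL total → factor 10/0.5 = 20
Step 4: 200 μL + 1800 μL = 2000 μL total → factor 2000/200 = 10
Step 5: 50 μL brought to 0.25 mL → factor 250/50 = 5
Overall dilution factor = 20 × 100 × 20 × 10 × 5 = 2 × 10^6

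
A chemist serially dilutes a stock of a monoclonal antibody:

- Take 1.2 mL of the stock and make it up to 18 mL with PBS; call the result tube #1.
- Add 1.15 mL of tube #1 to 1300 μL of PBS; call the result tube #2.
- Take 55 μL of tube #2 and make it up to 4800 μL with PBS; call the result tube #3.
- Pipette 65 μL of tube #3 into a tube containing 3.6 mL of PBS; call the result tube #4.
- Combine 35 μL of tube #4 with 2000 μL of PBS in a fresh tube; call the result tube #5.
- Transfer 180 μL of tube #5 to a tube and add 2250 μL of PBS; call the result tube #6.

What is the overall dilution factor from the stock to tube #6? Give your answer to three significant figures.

Step 1: 1.2 mL brought to 18 mL → factor 18/1.2 = 15
Step 2: 1.15 mL + 1300 μL = 2.45 mL total → factor 2.45/1.15 = 2.1304
Step 3: 55 μL brought to 4800 μL → factor 4800/55 = 87.273
Step 4: 65 μL + 3.6 mL = 3665 μL total → factor 3665/65 = 56.385
Step 5: 35 μL + 2000 μL = 2035 μL total → factor 2035/35 = 58.143
Step 6: 180 μL + 2250 μL = 2430 μL total → factor 2430/180 = 13.5
Overall dilution factor = 15 × 2.1304 × 87.273 × 56.385 × 58.143 × 13.5 = 1.2343 × 10^8

1.23 × 10^8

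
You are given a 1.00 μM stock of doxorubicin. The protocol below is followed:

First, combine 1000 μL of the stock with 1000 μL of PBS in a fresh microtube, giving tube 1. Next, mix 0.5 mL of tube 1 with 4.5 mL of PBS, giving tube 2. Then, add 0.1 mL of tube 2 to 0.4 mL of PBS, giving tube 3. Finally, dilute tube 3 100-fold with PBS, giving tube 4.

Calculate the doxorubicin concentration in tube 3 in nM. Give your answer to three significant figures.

Step 1: 1000 μL + 1000 μL = 2000 μL total → factor 2000/1000 = 2
Step 2: 0.5 mL + 4.5 mL = 5 mL total → factor 5/0.5 = 10
Step 3: 0.1 mL + 0.4 mL = 0.5 mL total → factor 0.5/0.1 = 5
Dilution factor through tube 3 = 2 × 10 × 5 = 100
[tube 3] = 1.00 μM / 100 = 0.01000 μM = 10.0 nM

10.0 nM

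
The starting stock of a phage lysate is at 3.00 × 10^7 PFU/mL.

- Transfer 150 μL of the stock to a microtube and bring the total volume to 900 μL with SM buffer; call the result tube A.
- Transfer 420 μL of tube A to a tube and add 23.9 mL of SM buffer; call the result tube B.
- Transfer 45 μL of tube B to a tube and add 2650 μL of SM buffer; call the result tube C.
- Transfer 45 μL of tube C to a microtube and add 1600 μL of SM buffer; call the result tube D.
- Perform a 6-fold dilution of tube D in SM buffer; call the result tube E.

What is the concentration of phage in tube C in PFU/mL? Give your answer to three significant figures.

Step 1: 150 μL brought to 900 μL → factor 900/150 = 6
Step 2: 420 μL + 23.9 mL = 24320 μL total → factor 24320/420 = 57.905
Step 3: 45 μL + 2650 μL = 2695 μL total → factor 2695/45 = 59.889
Dilution factor through tube C = 6 × 57.905 × 59.889 = 20807
[tube C] = 3.00 × 10^7 PFU/mL / 20807 = 1.44 × 10^3 PFU/mL

1.44 × 10^3 PFU/mL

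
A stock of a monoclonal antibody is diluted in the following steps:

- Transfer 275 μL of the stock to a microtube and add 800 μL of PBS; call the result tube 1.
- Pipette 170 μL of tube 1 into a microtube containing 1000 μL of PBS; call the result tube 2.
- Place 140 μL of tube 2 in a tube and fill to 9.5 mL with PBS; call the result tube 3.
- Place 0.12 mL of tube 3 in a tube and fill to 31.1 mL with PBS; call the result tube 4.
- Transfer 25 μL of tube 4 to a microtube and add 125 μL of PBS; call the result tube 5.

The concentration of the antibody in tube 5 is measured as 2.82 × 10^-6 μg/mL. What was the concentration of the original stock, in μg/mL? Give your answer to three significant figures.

8.01 μg/mL

Step 1: 275 μL + 800 μL = 1075 μL total → factor 1075/275 = 3.9091
Step 2: 170 μL + 1000 μL = 1170 μL total → factor 1170/170 = 6.8824
Step 3: 140 μL brought to 9.5 mL → factor 9500/140 = 67.857
Step 4: 0.12 mL brought to 31.1 mL → factor 31.1/0.12 = 259.17
Step 5: 25 μL + 125 μL = 150 μL total → factor 150/25 = 6
Overall dilution factor = 3.9091 × 6.8824 × 67.857 × 259.17 × 6 = 2.8388 × 10^6
Stock = 2.82 × 10^-6 μg/mL × 2.8388 × 10^6 = 8.01 μg/mL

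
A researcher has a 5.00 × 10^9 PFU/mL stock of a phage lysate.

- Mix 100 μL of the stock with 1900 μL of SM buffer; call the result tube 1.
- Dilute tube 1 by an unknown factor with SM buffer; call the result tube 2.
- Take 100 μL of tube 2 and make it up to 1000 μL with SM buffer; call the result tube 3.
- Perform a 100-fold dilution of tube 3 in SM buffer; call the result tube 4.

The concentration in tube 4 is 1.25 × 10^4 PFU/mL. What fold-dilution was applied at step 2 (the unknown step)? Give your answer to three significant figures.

Step 1: 100 μL + 1900 μL = 2000 μL total → factor 2000/100 = 20
Step 2: unknown factor x
Step 3: 100 μL brought to 1000 μL → factor 1000/100 = 10
Step 4: 100-fold → factor 100
Product of known-step factors = 20000
Overall factor = 5.00 × 10^9 PFU/mL / (1.25 × 10^4 PFU/mL) = 4 × 10^5
x = 4 × 10^5 / 20000 = 20.0

20.0-fold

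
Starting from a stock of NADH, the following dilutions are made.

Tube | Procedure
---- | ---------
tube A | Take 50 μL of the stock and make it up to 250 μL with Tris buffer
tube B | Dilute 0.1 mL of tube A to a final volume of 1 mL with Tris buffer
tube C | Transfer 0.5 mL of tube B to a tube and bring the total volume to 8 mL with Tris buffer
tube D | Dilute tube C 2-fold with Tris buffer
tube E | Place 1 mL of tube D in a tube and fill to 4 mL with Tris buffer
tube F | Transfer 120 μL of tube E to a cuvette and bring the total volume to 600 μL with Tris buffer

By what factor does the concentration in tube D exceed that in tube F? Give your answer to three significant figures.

Step 1: 50 μL brought to 250 μL → factor 250/50 = 5
Step 2: 0.1 mL brought to 1 mL → factor 1/0.1 = 10
Step 3: 0.5 mL brought to 8 mL → factor 8/0.5 = 16
Step 4: 2-fold → factor 2
Step 5: 1 mL brought to 4 mL → factor 4/1 = 4
Step 6: 120 μL brought to 600 μL → factor 600/120 = 5
Dilution factor to tube D = 1600; to tube F = 32000
[tube D]/[tube F] = (factor to tube F)/(factor to tube D) = 32000/1600 = 20.0

20.0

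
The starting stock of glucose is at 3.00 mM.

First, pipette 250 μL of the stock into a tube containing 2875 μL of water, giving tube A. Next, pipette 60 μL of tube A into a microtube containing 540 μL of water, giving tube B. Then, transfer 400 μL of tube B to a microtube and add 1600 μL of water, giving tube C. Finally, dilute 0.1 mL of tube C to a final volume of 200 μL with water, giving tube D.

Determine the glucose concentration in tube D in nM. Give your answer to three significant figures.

2.40 × 10^3 nM

Step 1: 250 μL + 2875 μL = 3125 μL total → factor 3125/250 = 12.5
Step 2: 60 μL + 540 μL = 600 μL total → factor 600/60 = 10
Step 3: 400 μL + 1600 μL = 2000 μL total → factor 2000/400 = 5
Step 4: 0.1 mL brought to 200 μL → factor 0.2/0.1 = 2
Overall dilution factor = 12.5 × 10 × 5 × 2 = 1250
Final = 3.00 mM / 1250 = 0.002400 mM = 2.40 × 10^3 nM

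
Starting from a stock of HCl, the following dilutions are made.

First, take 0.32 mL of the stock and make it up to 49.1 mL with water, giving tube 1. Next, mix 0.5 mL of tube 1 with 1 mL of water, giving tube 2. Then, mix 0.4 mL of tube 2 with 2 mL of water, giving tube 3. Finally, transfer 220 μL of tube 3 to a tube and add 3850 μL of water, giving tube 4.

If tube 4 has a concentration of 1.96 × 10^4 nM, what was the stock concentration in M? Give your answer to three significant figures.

Step 1: 0.32 mL brought to 49.1 mL → factor 49.1/0.32 = 153.44
Step 2: 0.5 mL + 1 mL = 1.5 mL total → factor 1.5/0.5 = 3
Step 3: 0.4 mL + 2 mL = 2.4 mL total → factor 2.4/0.4 = 6
Step 4: 220 μL + 3850 μL = 4070 μL total → factor 4070/220 = 18.5
Overall dilution factor = 153.44 × 3 × 6 × 18.5 = 51095
Stock = 1.96 × 10^4 nM × 51095 = 1.001 × 10^9 nM = 1.00 M

1.00 M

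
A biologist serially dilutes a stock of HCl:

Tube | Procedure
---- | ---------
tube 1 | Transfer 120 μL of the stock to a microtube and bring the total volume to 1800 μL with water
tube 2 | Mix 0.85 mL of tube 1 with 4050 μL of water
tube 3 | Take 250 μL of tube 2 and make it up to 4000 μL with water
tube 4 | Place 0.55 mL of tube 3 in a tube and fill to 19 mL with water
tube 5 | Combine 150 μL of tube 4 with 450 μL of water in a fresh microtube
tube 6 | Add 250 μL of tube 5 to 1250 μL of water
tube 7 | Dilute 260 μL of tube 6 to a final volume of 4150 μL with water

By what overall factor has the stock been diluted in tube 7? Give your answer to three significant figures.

Step 1: 120 μL brought to 1800 μL → factor 1800/120 = 15
Step 2: 0.85 mL + 4050 μL = 4.9 mL total → factor 4.9/0.85 = 5.7647
Step 3: 250 μL brought to 4000 μL → factor 4000/250 = 16
Step 4: 0.55 mL brought to 19 mL → factor 19/0.55 = 34.545
Step 5: 150 μL + 450 μL = 600 μL total → factor 600/150 = 4
Step 6: 250 μL + 1250 μL = 1500 μL total → factor 1500/250 = 6
Step 7: 260 μL brought to 4150 μL → factor 4150/260 = 15.962
Overall dilution factor = 15 × 5.7647 × 16 × 34.545 × 4 × 6 × 15.962 = 1.8309 × 10^7

1.83 × 10^7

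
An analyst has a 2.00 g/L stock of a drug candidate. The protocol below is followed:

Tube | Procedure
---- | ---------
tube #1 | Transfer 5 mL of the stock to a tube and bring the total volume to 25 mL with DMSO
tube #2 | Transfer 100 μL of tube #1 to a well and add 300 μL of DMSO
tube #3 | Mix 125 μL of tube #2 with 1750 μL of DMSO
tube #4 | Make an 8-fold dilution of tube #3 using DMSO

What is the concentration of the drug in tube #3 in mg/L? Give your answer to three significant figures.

Step 1: 5 mL brought to 25 mL → factor 25/5 = 5
Step 2: 100 μL + 300 μL = 400 μL total → factor 400/100 = 4
Step 3: 125 μL + 1750 μL = 1875 μL total → factor 1875/125 = 15
Dilution factor through tube #3 = 5 × 4 × 15 = 300
[tube #3] = 2.00 g/L / 300 = 0.006667 g/L = 6.67 mg/L

6.67 mg/L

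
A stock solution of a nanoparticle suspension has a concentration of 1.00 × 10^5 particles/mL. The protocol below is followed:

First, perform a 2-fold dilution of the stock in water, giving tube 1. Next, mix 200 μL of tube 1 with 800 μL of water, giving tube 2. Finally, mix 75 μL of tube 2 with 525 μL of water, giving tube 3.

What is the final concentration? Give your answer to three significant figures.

Step 1: 2-fold → factor 2
Step 2: 200 μL + 800 μL = 1000 μL total → factor 1000/200 = 5
Step 3: 75 μL + 525 μL = 600 μL total → factor 600/75 = 8
Overall dilution factor = 2 × 5 × 8 = 80
Final = 1.00 × 10^5 particles/mL / 80 = 1.25 × 10^3 particles/mL

1.25 × 10^3 particles/mL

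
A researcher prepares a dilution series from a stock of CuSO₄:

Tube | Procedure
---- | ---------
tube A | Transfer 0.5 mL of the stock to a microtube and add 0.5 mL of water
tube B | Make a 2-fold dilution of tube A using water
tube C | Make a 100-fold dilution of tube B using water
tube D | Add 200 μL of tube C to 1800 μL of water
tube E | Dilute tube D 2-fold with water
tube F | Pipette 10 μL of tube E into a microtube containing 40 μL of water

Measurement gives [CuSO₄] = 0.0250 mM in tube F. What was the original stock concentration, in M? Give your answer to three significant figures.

Step 1: 0.5 mL + 0.5 mL = 1 mL total → factor 1/0.5 = 2
Step 2: 2-fold → factor 2
Step 3: 100-fold → factor 100
Step 4: 200 μL + 1800 μL = 2000 μL total → factor 2000/200 = 10
Step 5: 2-fold → factor 2
Step 6: 10 μL + 40 μL = 50 μL total → factor 50/10 = 5
Overall dilution factor = 2 × 2 × 100 × 10 × 2 × 5 = 40000
Stock = 0.0250 mM × 40000 = 1000 mM = 1.00 M

1.00 M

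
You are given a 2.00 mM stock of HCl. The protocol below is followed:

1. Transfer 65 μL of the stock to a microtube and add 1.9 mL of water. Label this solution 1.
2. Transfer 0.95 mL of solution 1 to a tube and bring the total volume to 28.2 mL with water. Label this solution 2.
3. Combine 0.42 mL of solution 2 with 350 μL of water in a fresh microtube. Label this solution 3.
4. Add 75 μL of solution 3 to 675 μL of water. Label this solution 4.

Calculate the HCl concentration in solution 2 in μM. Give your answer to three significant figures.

Step 1: 65 μL + 1.9 mL = 1965 μL total → factor 1965/65 = 30.231
Step 2: 0.95 mL brought to 28.2 mL → factor 28.2/0.95 = 29.684
Dilution factor through solution 2 = 30.231 × 29.684 = 897.38
[solution 2] = 2.00 mM / 897.38 = 0.002229 mM = 2.23 μM

2.23 μM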